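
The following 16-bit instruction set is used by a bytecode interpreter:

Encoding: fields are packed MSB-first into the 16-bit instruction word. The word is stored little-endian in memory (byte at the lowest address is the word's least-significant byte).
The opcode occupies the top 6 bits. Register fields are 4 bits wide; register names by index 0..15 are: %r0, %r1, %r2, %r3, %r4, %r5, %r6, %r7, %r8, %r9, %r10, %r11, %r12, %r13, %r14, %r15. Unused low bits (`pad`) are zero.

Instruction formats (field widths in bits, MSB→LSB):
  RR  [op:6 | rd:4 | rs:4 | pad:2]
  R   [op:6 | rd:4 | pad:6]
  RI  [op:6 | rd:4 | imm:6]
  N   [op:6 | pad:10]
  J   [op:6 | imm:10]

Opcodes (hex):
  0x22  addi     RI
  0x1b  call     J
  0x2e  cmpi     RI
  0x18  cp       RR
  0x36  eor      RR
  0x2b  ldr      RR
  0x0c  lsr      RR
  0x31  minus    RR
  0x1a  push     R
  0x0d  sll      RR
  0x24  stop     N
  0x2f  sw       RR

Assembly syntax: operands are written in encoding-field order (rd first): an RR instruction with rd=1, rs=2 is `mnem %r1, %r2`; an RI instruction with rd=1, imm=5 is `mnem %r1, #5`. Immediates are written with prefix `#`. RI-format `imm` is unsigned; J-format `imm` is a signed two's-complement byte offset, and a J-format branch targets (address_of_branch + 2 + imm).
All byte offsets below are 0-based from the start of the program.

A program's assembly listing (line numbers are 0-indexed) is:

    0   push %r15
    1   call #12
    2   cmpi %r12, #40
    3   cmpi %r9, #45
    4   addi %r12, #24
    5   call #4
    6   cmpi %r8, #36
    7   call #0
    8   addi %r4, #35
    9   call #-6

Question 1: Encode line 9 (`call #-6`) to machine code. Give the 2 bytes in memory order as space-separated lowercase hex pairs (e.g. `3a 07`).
fa 6f

line 9 (call): pack op=0x1b:6|imm=-6:10 = 0x6ffa; little→ fa 6f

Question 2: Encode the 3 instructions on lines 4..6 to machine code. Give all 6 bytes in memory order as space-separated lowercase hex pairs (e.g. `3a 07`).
18 8b 04 6c 24 ba

L4: addi op=0x22:6|rd=12:4|imm=24:6 ⇒ 0x8b18 ⇒ little 18 8b
L5: call op=0x1b:6|imm=4:10 ⇒ 0x6c04 ⇒ little 04 6c
L6: cmpi op=0x2e:6|rd=8:4|imm=36:6 ⇒ 0xba24 ⇒ little 24 ba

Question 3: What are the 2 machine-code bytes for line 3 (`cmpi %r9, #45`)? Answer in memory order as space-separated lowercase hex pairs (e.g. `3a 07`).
6d ba

3. cmpi fields op=0x2e:6|rd=9:4|imm=45:6 → word ba6dh → 6d ba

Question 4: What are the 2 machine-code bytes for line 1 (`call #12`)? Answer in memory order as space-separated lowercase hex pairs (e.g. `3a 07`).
0c 6c

line 1 (call): pack op=0x1b:6|imm=12:10 = 0x6c0c; little→ 0c 6c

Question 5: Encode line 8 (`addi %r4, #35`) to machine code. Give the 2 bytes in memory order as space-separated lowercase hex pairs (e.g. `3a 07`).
23 89

line 8 (addi): pack op=0x22:6|rd=4:4|imm=35:6 = 0x8923; little→ 23 89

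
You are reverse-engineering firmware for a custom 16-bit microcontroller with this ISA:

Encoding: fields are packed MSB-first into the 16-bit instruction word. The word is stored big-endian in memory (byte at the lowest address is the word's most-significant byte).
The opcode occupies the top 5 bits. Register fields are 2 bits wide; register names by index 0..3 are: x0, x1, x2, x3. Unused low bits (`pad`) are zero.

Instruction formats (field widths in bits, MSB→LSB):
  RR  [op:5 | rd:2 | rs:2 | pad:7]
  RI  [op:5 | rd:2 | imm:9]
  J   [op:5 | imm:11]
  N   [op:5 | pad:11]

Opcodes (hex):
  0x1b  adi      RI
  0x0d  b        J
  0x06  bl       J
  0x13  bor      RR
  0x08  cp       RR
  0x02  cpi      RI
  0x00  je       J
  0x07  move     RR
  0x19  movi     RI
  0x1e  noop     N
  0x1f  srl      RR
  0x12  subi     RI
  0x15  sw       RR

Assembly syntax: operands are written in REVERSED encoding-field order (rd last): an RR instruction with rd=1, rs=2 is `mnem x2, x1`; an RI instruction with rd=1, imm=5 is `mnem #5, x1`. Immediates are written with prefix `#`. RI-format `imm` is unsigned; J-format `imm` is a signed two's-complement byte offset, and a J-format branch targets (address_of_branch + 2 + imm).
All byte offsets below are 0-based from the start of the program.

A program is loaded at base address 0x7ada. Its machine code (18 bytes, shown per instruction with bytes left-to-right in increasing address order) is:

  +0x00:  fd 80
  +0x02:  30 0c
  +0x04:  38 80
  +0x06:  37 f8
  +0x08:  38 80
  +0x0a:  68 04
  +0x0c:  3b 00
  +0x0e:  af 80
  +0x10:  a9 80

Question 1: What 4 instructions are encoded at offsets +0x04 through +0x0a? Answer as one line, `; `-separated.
+0x04: 38 80 ⇒ word 0x3880 (big)
  op=0x3880>>11=0x7 ⇒ move (RR)
  rd@[10:9]=0x0 ⇒ x0
  rs@[8:7]=0x1 ⇒ x1
+0x06: 37 f8 ⇒ word 0x37f8 (big)
  op=0x37f8>>11=0x6 ⇒ bl (J)
  imm@[10:0]=0x7f8 (s11→-8) ⇒ #-8
+0x08: 38 80 ⇒ word 0x3880 (big)
  op=0x3880>>11=0x7 ⇒ move (RR)
  rd@[10:9]=0x0 ⇒ x0
  rs@[8:7]=0x1 ⇒ x1
+0x0a: 68 04 ⇒ word 0x6804 (big)
  op=0x6804>>11=0xd ⇒ b (J)
  imm@[10:0]=0x4 ⇒ #4

move x1, x0; bl #-8; move x1, x0; b #4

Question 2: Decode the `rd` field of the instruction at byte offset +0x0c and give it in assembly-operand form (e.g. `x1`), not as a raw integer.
[0c] 3b 00 → 0x3b00
  opcode bits[15:11]=0x7: move/RR
  rd: (w>>9)&0x3=0x1 → x1
  rs: (w>>7)&0x3=0x2 → x2

x1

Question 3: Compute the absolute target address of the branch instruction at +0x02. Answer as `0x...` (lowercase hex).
0x7aea

+0x02: 30 0c ⇒ word 0x300c (big)
  opcode bits[15:11]=0x6: bl/J
  imm@[10:0]=0xc ⇒ #12
  target = base 0x7ada + off 0x02 + 2 + imm 12 = 0x7aea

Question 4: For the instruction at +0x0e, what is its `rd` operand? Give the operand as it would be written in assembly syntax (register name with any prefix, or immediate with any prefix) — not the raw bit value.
x3

[0e] af 80 → 0xaf80
  op=0xaf80>>11=0x15 ⇒ sw (RR)
  [10:9] rd=3 = x3
  [8:7] rs=3 = x3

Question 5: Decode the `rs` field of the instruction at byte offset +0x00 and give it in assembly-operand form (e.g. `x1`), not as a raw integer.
x3

@+00  big-endian(fd 80) = 0xfd80
  opcode bits[15:11]=0x1f: srl/RR
  rd@[10:9]=0x2 ⇒ x2
  rs@[8:7]=0x3 ⇒ x3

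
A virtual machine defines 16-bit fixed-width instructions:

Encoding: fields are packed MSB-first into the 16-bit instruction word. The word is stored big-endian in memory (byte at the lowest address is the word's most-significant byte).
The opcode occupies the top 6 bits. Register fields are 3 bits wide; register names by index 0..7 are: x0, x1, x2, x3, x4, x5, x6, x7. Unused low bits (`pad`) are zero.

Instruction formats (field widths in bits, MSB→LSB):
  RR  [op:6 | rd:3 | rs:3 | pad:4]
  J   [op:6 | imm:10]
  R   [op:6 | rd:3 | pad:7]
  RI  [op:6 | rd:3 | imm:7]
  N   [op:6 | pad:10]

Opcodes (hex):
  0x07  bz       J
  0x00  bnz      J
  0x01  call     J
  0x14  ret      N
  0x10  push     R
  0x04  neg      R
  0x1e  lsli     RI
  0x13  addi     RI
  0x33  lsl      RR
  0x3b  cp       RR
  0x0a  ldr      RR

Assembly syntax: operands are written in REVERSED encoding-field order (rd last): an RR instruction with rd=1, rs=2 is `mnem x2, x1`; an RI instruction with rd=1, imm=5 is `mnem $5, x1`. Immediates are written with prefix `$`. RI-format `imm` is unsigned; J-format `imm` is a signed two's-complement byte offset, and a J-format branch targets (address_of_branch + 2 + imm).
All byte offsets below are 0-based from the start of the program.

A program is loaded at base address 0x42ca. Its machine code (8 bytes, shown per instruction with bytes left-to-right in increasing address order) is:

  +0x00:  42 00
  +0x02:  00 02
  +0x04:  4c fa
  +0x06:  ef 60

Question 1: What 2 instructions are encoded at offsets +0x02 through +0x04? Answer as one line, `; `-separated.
off 0x02: read 00 02 as big → 0x0002
  opcode bits[15:10]=0x0: bnz/J
  imm: (w>>0)&0x3ff=0x2 → $2
off 0x04: read 4c fa as big → 0x4cfa
  opcode bits[15:10]=0x13: addi/RI
  rd: (w>>7)&0x7=0x1 → x1
  imm: (w>>0)&0x7f=0x7a → $122

bnz $2; addi $122, x1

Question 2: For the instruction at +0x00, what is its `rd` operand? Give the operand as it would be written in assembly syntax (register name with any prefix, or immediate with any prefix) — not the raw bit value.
x4

@+00  big-endian(42 00) = 0x4200
  op=0x4200>>10=0x10 ⇒ push (R)
  [9:7] rd=4 = x4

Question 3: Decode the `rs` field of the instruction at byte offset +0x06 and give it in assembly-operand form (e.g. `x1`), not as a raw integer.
x6

off 0x06: read ef 60 as big → 0xef60
  op=0xef60>>10=0x3b ⇒ cp (RR)
  [9:7] rd=6 = x6
  [6:4] rs=6 = x6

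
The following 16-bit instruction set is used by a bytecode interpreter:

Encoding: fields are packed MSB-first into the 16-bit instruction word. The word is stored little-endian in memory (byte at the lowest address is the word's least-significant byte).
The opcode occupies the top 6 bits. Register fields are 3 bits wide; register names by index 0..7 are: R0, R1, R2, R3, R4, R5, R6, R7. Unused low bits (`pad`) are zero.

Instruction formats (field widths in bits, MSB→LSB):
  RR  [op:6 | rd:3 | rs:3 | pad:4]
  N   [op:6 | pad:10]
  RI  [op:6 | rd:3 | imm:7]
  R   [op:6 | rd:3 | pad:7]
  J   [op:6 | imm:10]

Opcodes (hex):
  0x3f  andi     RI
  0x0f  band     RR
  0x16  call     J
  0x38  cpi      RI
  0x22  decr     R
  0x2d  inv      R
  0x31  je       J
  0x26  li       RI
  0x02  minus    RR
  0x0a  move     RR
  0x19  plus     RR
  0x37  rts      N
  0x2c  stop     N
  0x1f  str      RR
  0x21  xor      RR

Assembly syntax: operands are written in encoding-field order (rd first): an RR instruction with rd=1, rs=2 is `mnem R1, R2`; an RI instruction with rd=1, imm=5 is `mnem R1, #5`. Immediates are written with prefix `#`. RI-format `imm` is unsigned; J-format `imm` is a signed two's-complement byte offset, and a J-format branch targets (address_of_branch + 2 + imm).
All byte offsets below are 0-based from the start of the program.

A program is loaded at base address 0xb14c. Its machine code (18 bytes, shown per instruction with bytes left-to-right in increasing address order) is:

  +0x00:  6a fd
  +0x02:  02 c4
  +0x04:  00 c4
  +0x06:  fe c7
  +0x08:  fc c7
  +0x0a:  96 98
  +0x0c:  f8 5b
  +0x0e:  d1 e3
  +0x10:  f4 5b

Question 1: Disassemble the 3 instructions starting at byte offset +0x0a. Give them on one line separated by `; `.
@+0a  little-endian(96 98) = 0x9896
  op=0x9896>>10=0x26 ⇒ li (RI)
  rd: (w>>7)&0x7=0x1 → R1
  imm: (w>>0)&0x7f=0x16 → #22
@+0c  little-endian(f8 5b) = 0x5bf8
  op=0x5bf8>>10=0x16 ⇒ call (J)
  imm: (w>>0)&0x3ff=0x3f8 (s10→-8) → #-8
@+0e  little-endian(d1 e3) = 0xe3d1
  op=0xe3d1>>10=0x38 ⇒ cpi (RI)
  rd: (w>>7)&0x7=0x7 → R7
  imm: (w>>0)&0x7f=0x51 → #81

li R1, #22; call #-8; cpi R7, #81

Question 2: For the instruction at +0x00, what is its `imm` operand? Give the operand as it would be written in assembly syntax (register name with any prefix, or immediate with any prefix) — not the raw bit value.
@+00  little-endian(6a fd) = 0xfd6a
  top 6b → 0x3f → andi [RI]
  [9:7] rd=2 = R2
  [6:0] imm=106 = #106

#106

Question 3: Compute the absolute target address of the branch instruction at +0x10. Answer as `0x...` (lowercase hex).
0xb152

[10] f4 5b → 0x5bf4
  top 6b → 0x16 → call [J]
  [9:0] imm=1012 (s10→-12) = #-12
  target = base 0xb14c + off 0x10 + 2 + imm -12 = 0xb152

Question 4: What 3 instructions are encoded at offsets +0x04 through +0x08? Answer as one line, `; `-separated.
+0x04: 00 c4 ⇒ word 0xc400 (little)
  top 6b → 0x31 → je [J]
  imm@[9:0]=0x0 ⇒ #0
+0x06: fe c7 ⇒ word 0xc7fe (little)
  top 6b → 0x31 → je [J]
  imm@[9:0]=0x3fe (s10→-2) ⇒ #-2
+0x08: fc c7 ⇒ word 0xc7fc (little)
  top 6b → 0x31 → je [J]
  imm@[9:0]=0x3fc (s10→-4) ⇒ #-4

je #0; je #-2; je #-4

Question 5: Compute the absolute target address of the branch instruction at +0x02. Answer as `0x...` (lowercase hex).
[02] 02 c4 → 0xc402
  top 6b → 0x31 → je [J]
  [9:0] imm=2 = #2
  target = base 0xb14c + off 0x02 + 2 + imm 2 = 0xb152

0xb152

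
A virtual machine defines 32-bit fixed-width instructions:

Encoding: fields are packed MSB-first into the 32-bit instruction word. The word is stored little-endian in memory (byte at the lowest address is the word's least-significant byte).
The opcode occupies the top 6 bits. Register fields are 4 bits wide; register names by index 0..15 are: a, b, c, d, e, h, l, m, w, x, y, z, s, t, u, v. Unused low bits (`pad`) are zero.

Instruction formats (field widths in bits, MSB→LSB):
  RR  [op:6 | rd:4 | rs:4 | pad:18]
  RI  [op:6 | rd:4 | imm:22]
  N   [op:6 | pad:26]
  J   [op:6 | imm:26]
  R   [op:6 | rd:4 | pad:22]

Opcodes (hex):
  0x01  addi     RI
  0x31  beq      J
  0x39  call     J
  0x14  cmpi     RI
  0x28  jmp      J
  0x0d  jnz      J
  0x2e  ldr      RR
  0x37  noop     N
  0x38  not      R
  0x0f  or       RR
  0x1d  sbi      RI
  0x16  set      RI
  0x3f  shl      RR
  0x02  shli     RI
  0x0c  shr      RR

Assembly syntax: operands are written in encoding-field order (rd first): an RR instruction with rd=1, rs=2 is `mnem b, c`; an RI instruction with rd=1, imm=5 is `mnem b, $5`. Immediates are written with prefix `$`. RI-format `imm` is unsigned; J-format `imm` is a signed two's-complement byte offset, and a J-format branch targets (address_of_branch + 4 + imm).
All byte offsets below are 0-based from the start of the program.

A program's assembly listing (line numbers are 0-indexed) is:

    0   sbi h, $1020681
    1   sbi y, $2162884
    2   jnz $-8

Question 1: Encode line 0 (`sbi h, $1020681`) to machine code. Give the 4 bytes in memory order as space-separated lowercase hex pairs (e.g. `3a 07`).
09 93 4f 75

0. sbi fields op=0x1d:6|rd=5:4|imm=1020681:22 → word 754f9309h → 09 93 4f 75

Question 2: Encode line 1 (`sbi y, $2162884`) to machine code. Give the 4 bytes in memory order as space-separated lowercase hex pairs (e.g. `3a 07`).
c4 00 a1 76

L1: sbi op=0x1d:6|rd=10:4|imm=2162884:22 ⇒ 0x76a100c4 ⇒ little c4 00 a1 76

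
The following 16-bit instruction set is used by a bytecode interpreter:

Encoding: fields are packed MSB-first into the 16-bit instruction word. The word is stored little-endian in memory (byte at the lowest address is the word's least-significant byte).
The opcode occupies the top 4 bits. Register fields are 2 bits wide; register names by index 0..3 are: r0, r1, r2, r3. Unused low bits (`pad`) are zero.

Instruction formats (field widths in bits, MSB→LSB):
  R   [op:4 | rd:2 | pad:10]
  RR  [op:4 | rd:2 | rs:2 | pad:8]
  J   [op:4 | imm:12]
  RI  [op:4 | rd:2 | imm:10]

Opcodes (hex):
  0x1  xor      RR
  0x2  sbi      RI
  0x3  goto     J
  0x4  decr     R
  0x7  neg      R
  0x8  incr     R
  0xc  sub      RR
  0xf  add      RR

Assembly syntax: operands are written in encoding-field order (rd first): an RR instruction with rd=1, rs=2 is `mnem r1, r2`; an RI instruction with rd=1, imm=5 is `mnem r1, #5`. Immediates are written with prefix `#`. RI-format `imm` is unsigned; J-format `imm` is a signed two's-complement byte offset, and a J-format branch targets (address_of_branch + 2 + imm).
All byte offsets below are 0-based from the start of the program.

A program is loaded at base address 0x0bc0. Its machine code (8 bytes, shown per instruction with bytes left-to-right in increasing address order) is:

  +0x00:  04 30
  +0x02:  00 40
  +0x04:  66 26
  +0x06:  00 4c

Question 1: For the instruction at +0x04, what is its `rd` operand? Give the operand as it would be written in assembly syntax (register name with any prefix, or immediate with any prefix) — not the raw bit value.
[04] 66 26 → 0x2666
  top 4b → 0x2 → sbi [RI]
  rd@[11:10]=0x1 ⇒ r1
  imm@[9:0]=0x266 ⇒ #614

r1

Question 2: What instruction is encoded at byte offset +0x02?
decr r0

+0x02: 00 40 ⇒ word 0x4000 (little)
  op=0x4000>>12=0x4 ⇒ decr (R)
  rd@[11:10]=0x0 ⇒ r0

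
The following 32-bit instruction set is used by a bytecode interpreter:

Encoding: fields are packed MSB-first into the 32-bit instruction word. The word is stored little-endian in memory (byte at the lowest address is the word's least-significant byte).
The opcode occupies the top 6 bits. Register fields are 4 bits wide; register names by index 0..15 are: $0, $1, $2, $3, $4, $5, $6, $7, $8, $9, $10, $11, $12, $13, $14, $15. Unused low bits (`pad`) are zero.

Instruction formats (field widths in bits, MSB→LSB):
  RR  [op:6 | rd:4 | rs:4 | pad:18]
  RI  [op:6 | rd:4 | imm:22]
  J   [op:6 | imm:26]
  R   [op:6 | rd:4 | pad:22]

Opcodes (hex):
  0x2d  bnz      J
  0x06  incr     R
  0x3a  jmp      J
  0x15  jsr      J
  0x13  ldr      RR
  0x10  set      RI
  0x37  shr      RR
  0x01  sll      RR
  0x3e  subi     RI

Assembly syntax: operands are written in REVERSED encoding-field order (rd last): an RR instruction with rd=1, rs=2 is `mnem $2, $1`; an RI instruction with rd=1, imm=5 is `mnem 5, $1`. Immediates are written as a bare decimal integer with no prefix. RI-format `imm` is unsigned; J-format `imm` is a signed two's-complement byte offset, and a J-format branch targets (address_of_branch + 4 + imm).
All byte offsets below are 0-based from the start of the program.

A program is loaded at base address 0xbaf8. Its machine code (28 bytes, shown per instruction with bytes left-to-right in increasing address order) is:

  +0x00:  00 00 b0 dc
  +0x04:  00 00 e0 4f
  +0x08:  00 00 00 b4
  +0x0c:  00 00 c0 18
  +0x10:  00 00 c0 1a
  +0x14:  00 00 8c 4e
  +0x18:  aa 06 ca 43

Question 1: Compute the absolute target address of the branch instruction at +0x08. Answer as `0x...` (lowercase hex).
+0x08: 00 00 00 b4 ⇒ word 0xb4000000 (little)
  top 6b → 0x2d → bnz [J]
  imm@[25:0]=0x0 ⇒ 0
  target = base 0xbaf8 + off 0x08 + 4 + imm 0 = 0xbb04

0xbb04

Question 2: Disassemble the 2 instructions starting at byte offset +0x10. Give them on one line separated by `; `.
incr $11; ldr $3, $10

@+10  little-endian(00 00 c0 1a) = 0x1ac00000
  top 6b → 0x6 → incr [R]
  rd: (w>>22)&0xf=0xb → $11
@+14  little-endian(00 00 8c 4e) = 0x4e8c0000
  top 6b → 0x13 → ldr [RR]
  rd: (w>>22)&0xf=0xa → $10
  rs: (w>>18)&0xf=0x3 → $3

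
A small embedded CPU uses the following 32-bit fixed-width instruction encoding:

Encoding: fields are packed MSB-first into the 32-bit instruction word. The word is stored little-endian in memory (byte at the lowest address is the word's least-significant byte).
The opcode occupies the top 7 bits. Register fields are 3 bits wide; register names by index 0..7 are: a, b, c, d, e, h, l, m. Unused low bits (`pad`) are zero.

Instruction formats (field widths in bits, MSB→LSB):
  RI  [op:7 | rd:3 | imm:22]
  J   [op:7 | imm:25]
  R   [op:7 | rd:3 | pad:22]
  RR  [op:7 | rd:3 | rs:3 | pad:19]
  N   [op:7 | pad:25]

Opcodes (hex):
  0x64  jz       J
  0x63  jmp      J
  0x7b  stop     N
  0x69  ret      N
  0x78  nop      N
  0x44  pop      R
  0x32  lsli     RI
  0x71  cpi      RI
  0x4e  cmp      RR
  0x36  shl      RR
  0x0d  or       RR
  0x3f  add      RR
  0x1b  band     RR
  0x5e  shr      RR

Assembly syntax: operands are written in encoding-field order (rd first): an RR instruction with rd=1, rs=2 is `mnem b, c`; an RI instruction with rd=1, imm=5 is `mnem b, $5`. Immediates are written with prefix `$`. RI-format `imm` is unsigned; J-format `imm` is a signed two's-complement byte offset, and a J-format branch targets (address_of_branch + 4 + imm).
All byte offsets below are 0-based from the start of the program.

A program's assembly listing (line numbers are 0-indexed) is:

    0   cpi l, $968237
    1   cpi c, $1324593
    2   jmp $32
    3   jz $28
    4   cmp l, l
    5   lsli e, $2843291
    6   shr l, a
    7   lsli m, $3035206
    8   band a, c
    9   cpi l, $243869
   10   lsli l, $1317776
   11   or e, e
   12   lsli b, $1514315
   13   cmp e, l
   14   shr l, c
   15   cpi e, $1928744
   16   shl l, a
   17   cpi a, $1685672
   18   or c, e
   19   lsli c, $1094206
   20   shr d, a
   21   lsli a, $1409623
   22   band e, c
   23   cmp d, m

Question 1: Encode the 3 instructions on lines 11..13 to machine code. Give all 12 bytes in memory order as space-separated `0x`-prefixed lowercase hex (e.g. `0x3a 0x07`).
0x00 0x00 0x20 0x1b 0x4b 0x1b 0x57 0x64 0x00 0x00 0x30 0x9d

line 11 (or): pack op=0xd:7|rd=4:3|rs=4:3|pad=0:19 = 0x1b200000; little→ 00 00 20 1b
line 12 (lsli): pack op=0x32:7|rd=1:3|imm=1514315:22 = 0x64571b4b; little→ 4b 1b 57 64
line 13 (cmp): pack op=0x4e:7|rd=4:3|rs=6:3|pad=0:19 = 0x9d300000; little→ 00 00 30 9d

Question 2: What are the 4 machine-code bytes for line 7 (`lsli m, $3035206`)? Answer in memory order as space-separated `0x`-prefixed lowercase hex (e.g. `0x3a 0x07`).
0x46 0x50 0xee 0x65

L7: lsli op=0x32:7|rd=7:3|imm=3035206:22 ⇒ 0x65ee5046 ⇒ little 46 50 ee 65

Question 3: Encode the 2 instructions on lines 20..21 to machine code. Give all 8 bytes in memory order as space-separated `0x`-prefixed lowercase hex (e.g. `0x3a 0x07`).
line 20 (shr): pack op=0x5e:7|rd=3:3|rs=0:3|pad=0:19 = 0xbcc00000; little→ 00 00 c0 bc
line 21 (lsli): pack op=0x32:7|rd=0:3|imm=1409623:22 = 0x64158257; little→ 57 82 15 64

0x00 0x00 0xc0 0xbc 0x57 0x82 0x15 0x64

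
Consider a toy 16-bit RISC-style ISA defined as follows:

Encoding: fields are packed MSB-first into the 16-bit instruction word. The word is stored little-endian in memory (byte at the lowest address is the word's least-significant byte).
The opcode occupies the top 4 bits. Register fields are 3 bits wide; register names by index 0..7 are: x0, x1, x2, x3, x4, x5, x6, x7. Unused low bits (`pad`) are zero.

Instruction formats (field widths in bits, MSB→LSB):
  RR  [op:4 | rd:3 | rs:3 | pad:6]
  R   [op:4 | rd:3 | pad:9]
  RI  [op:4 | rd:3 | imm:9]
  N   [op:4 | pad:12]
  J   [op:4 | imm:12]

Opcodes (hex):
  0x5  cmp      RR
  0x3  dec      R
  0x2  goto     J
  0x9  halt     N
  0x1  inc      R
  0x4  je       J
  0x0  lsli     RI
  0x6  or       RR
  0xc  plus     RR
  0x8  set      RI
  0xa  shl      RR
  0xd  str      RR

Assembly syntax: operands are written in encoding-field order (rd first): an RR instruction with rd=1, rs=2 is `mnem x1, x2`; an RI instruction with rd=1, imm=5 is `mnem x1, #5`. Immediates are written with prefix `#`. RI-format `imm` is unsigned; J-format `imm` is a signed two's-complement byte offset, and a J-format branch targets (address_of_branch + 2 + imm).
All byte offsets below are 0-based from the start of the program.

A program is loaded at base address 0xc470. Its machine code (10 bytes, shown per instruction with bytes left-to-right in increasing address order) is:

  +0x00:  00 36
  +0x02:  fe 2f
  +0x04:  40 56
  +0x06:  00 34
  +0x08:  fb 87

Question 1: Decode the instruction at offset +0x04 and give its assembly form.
@+04  little-endian(40 56) = 0x5640
  top 4b → 0x5 → cmp [RR]
  rd: (w>>9)&0x7=0x3 → x3
  rs: (w>>6)&0x7=0x1 → x1

cmp x3, x1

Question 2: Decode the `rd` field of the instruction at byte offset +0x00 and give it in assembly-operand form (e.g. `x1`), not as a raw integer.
@+00  little-endian(00 36) = 0x3600
  top 4b → 0x3 → dec [R]
  [11:9] rd=3 = x3

x3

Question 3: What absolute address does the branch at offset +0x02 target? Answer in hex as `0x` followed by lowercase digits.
off 0x02: read fe 2f as little → 0x2ffe
  opcode bits[15:12]=0x2: goto/J
  imm: (w>>0)&0xfff=0xffe (s12→-2) → #-2
  target = base 0xc470 + off 0x02 + 2 + imm -2 = 0xc472

0xc472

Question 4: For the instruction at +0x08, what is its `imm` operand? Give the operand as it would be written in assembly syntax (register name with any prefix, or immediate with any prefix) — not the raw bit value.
+0x08: fb 87 ⇒ word 0x87fb (little)
  opcode bits[15:12]=0x8: set/RI
  rd: (w>>9)&0x7=0x3 → x3
  imm: (w>>0)&0x1ff=0x1fb → #507

#507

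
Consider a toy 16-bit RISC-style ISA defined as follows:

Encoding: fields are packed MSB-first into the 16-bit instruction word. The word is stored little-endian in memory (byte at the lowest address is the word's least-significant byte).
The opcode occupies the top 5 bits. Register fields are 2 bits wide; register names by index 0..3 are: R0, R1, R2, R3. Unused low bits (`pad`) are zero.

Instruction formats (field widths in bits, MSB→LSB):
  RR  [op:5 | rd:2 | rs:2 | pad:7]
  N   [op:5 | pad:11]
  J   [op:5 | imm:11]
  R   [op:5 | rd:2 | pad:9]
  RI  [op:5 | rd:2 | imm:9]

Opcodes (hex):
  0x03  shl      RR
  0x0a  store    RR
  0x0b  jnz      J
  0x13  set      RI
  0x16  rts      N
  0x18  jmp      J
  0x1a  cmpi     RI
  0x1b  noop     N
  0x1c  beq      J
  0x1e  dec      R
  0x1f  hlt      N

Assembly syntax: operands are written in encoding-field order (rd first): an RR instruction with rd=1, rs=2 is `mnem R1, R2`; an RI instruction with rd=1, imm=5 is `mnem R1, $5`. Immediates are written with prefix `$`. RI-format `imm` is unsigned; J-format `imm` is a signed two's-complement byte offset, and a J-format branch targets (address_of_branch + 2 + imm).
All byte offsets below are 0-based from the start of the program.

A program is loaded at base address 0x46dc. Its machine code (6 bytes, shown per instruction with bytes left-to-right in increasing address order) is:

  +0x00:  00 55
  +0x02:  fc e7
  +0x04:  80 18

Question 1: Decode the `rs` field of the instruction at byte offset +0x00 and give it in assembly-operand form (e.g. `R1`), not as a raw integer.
[00] 00 55 → 0x5500
  top 5b → 0xa → store [RR]
  [10:9] rd=2 = R2
  [8:7] rs=2 = R2

R2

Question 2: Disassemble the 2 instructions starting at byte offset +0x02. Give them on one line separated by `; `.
beq $-4; shl R0, R1

off 0x02: read fc e7 as little → 0xe7fc
  top 5b → 0x1c → beq [J]
  imm: (w>>0)&0x7ff=0x7fc (s11→-4) → $-4
off 0x04: read 80 18 as little → 0x1880
  top 5b → 0x3 → shl [RR]
  rd: (w>>9)&0x3=0x0 → R0
  rs: (w>>7)&0x3=0x1 → R1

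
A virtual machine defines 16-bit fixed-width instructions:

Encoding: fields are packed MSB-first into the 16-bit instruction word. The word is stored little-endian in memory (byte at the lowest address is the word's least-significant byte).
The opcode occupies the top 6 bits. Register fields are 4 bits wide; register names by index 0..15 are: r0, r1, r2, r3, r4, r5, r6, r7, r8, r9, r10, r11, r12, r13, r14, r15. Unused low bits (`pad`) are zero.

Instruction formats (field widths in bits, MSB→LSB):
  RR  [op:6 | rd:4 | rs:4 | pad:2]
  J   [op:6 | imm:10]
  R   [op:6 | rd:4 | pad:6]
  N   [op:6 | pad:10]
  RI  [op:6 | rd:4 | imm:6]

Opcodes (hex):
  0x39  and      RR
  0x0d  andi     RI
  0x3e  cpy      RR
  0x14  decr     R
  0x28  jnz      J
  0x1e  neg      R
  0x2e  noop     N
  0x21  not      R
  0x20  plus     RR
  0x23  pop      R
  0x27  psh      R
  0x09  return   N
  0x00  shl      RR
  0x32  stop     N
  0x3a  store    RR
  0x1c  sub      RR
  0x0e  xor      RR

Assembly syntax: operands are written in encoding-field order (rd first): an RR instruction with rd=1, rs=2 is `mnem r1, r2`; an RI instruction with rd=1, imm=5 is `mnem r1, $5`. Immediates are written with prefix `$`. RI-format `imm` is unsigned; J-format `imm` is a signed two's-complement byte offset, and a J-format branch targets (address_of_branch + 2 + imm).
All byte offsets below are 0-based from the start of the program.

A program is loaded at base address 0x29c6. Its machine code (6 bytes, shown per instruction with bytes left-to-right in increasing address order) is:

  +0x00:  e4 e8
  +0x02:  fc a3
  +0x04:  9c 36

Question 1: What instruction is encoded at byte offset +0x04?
andi r10, $28

off 0x04: read 9c 36 as little → 0x369c
  op=0x369c>>10=0xd ⇒ andi (RI)
  [9:6] rd=10 = r10
  [5:0] imm=28 = $28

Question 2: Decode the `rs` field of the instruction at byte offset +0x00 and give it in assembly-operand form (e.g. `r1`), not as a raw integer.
r9

off 0x00: read e4 e8 as little → 0xe8e4
  top 6b → 0x3a → store [RR]
  [9:6] rd=3 = r3
  [5:2] rs=9 = r9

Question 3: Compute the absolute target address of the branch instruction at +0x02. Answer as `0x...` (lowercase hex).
+0x02: fc a3 ⇒ word 0xa3fc (little)
  op=0xa3fc>>10=0x28 ⇒ jnz (J)
  [9:0] imm=1020 (s10→-4) = $-4
  target = base 0x29c6 + off 0x02 + 2 + imm -4 = 0x29c6

0x29c6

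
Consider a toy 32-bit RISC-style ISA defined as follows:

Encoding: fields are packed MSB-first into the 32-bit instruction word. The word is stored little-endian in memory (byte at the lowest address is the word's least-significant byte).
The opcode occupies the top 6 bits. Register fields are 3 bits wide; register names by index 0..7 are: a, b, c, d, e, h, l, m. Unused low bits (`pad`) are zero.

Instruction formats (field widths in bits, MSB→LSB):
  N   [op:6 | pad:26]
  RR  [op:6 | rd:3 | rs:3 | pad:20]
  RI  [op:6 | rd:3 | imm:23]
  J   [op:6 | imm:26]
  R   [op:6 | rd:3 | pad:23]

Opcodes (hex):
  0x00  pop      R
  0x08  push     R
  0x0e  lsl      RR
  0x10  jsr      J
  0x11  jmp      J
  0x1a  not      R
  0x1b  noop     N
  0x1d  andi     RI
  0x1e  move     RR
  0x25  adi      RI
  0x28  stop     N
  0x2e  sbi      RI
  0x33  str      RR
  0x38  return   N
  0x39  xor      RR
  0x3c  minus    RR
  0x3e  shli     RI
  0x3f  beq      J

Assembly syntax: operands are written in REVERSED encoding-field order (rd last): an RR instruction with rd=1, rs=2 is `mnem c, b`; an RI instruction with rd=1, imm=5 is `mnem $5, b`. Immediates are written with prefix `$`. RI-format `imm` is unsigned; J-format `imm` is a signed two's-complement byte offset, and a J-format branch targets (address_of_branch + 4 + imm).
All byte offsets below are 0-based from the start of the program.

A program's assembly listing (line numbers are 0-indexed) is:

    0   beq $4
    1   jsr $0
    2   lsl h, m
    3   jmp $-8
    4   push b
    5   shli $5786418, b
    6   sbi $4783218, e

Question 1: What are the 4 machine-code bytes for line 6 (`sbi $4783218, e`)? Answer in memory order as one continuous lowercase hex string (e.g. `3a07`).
L6: sbi op=0x2e:6|rd=4:3|imm=4783218:23 ⇒ 0xba48fc72 ⇒ little 72 fc 48 ba

72fc48ba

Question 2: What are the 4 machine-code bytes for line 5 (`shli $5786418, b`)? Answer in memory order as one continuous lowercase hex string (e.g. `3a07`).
324bd8f8

5. shli fields op=0x3e:6|rd=1:3|imm=5786418:23 → word f8d84b32h → 32 4b d8 f8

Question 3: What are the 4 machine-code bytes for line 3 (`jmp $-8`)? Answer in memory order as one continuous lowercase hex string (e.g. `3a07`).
3. jmp fields op=0x11:6|imm=-8:26 → word 47fffff8h → f8 ff ff 47

f8ffff47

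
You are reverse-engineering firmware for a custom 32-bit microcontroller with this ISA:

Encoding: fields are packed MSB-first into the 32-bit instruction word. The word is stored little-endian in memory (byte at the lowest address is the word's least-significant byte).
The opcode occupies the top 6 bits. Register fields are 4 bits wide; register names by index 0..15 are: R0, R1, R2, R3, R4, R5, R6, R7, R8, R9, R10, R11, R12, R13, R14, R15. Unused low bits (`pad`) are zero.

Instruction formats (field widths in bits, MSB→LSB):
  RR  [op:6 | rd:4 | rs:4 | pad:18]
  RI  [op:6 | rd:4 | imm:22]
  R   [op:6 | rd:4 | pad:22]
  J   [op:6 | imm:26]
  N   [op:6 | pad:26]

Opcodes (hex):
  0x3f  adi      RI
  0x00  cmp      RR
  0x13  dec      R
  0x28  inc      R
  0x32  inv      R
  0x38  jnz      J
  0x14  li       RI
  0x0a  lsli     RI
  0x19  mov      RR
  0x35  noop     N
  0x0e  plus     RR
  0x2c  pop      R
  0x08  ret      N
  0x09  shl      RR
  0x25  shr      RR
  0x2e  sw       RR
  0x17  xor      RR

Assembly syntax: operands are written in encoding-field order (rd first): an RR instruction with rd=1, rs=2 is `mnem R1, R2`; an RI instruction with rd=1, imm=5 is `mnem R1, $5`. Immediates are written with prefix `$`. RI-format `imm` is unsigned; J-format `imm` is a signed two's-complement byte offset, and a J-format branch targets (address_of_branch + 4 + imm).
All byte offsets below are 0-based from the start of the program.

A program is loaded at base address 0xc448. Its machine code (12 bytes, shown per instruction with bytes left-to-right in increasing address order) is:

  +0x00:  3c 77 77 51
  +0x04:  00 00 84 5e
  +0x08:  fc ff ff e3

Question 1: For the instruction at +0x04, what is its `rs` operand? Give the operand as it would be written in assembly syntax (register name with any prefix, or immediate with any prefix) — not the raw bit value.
R1

off 0x04: read 00 00 84 5e as little → 0x5e840000
  top 6b → 0x17 → xor [RR]
  rd: (w>>22)&0xf=0xa → R10
  rs: (w>>18)&0xf=0x1 → R1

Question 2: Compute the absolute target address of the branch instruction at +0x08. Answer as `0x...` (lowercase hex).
0xc450

+0x08: fc ff ff e3 ⇒ word 0xe3fffffc (little)
  top 6b → 0x38 → jnz [J]
  imm@[25:0]=0x3fffffc (s26→-4) ⇒ $-4
  target = base 0xc448 + off 0x08 + 4 + imm -4 = 0xc450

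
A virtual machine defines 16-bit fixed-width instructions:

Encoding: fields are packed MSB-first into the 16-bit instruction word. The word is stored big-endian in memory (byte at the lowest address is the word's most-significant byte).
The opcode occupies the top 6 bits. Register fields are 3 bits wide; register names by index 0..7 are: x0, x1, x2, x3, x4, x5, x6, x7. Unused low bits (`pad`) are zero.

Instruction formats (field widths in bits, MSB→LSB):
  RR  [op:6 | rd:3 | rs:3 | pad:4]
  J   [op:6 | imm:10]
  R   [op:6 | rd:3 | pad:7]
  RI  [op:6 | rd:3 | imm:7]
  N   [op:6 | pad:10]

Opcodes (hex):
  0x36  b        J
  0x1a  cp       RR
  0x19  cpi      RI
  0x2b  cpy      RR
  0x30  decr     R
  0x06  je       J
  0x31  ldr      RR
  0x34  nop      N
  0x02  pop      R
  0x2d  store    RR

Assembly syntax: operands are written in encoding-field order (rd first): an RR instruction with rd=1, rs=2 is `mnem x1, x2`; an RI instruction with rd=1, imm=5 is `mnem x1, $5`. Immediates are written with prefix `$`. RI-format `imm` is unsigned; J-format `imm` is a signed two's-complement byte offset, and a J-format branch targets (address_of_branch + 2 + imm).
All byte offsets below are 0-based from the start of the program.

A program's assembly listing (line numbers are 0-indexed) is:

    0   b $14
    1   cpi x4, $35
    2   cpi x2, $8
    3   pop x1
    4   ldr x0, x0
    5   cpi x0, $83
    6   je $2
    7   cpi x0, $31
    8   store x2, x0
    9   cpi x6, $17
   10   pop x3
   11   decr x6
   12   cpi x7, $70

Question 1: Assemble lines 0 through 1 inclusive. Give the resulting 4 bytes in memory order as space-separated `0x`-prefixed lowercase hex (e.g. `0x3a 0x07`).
line 0 (b): pack op=0x36:6|imm=14:10 = 0xd80e; big→ d8 0e
line 1 (cpi): pack op=0x19:6|rd=4:3|imm=35:7 = 0x6623; big→ 66 23

0xd8 0x0e 0x66 0x23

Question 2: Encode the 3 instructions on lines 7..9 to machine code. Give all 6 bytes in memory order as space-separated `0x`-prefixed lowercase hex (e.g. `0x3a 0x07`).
7. cpi fields op=0x19:6|rd=0:3|imm=31:7 → word 641fh → 64 1f
8. store fields op=0x2d:6|rd=2:3|rs=0:3|pad=0:4 → word b500h → b5 00
9. cpi fields op=0x19:6|rd=6:3|imm=17:7 → word 6711h → 67 11

0x64 0x1f 0xb5 0x00 0x67 0x11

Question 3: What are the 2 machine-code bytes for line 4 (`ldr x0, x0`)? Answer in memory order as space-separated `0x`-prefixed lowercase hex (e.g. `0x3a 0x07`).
0xc4 0x00

L4: ldr op=0x31:6|rd=0:3|rs=0:3|pad=0:4 ⇒ 0xc400 ⇒ big c4 00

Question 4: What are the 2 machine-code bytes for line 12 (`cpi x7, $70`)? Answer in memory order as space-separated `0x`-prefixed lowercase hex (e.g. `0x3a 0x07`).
0x67 0xc6

12. cpi fields op=0x19:6|rd=7:3|imm=70:7 → word 67c6h → 67 c6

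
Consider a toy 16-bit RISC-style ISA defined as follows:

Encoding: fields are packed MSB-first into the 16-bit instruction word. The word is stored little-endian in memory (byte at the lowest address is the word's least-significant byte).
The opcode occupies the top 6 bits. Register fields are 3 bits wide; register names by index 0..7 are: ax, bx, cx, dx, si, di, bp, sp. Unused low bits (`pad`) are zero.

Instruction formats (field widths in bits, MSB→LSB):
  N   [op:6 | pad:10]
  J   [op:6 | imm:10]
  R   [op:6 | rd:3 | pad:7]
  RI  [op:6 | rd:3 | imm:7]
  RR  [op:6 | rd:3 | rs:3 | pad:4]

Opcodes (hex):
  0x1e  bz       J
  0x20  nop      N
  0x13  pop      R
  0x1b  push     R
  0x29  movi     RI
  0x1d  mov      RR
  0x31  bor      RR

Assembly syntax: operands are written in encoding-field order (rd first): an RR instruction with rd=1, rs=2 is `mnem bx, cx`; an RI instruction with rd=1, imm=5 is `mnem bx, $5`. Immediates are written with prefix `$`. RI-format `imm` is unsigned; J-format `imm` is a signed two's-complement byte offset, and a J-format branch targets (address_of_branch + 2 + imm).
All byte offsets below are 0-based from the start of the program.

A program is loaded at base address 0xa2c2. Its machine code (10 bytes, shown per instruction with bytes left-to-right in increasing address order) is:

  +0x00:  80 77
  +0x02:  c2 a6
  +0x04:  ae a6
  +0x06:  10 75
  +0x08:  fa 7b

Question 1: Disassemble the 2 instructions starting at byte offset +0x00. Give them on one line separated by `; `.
[00] 80 77 → 0x7780
  top 6b → 0x1d → mov [RR]
  [9:7] rd=7 = sp
  [6:4] rs=0 = ax
[02] c2 a6 → 0xa6c2
  top 6b → 0x29 → movi [RI]
  [9:7] rd=5 = di
  [6:0] imm=66 = $66

mov sp, ax; movi di, $66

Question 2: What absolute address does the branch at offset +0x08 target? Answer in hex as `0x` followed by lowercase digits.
0xa2c6

off 0x08: read fa 7b as little → 0x7bfa
  top 6b → 0x1e → bz [J]
  [9:0] imm=1018 (s10→-6) = $-6
  target = base 0xa2c2 + off 0x08 + 2 + imm -6 = 0xa2c6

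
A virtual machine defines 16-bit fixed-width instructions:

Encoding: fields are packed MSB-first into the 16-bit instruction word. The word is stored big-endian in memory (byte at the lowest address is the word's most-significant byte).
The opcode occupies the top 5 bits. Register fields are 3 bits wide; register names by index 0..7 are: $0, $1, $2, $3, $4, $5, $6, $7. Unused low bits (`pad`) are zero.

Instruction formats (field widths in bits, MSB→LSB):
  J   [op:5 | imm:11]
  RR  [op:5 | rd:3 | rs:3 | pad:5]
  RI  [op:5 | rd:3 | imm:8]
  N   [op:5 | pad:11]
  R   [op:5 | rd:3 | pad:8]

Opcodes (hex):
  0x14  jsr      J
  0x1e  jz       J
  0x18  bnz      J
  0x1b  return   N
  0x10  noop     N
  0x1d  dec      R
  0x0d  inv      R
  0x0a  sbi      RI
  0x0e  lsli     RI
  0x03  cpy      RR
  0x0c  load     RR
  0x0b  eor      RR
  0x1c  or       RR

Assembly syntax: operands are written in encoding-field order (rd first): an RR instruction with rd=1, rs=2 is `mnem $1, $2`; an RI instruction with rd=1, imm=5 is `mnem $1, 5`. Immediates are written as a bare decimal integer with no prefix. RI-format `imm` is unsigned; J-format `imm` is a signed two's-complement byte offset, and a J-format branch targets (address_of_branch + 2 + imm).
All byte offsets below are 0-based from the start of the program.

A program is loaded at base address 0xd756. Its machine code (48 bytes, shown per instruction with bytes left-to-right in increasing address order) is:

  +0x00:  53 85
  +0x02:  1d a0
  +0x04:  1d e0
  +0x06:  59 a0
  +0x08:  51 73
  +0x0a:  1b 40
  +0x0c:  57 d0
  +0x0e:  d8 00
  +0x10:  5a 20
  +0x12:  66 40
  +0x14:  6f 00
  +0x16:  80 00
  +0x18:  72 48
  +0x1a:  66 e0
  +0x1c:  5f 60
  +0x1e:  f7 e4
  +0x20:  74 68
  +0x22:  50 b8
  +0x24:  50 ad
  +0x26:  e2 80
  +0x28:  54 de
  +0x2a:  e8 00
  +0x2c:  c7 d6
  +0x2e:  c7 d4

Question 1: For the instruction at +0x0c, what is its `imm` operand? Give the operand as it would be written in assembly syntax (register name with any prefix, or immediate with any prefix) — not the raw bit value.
[0c] 57 d0 → 0x57d0
  opcode bits[15:11]=0xa: sbi/RI
  rd@[10:8]=0x7 ⇒ $7
  imm@[7:0]=0xd0 ⇒ 208

208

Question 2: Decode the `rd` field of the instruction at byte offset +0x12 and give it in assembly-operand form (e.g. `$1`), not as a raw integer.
[12] 66 40 → 0x6640
  top 5b → 0xc → load [RR]
  rd: (w>>8)&0x7=0x6 → $6
  rs: (w>>5)&0x7=0x2 → $2

$6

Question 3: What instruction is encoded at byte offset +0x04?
@+04  big-endian(1d e0) = 0x1de0
  opcode bits[15:11]=0x3: cpy/RR
  rd: (w>>8)&0x7=0x5 → $5
  rs: (w>>5)&0x7=0x7 → $7

cpy $5, $7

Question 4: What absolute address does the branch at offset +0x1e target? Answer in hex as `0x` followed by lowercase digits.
0xd75a

@+1e  big-endian(f7 e4) = 0xf7e4
  top 5b → 0x1e → jz [J]
  imm: (w>>0)&0x7ff=0x7e4 (s11→-28) → -28
  target = base 0xd756 + off 0x1e + 2 + imm -28 = 0xd75a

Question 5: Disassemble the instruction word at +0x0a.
cpy $3, $2

[0a] 1b 40 → 0x1b40
  top 5b → 0x3 → cpy [RR]
  rd@[10:8]=0x3 ⇒ $3
  rs@[7:5]=0x2 ⇒ $2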